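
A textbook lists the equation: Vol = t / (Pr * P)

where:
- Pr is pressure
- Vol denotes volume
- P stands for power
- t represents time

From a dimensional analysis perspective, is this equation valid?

No

Pr (pressure) has dimensions [L^-1 M T^-2].
Vol (volume) has dimensions [L^3].
P (power) has dimensions [L^2 M T^-3].
t (time) has dimensions [T].

Left side: [L^3]
Right side: [L^-1 M^-2 T^6]

The two sides have different dimensions, so the equation is NOT dimensionally consistent.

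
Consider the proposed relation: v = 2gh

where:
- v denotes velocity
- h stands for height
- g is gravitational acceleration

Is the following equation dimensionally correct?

No

v (velocity) has dimensions [L T^-1].
h (height) has dimensions [L].
g (gravitational acceleration) has dimensions [L T^-2].

Left side: [L T^-1]
Right side: [L^2 T^-2]

The two sides have different dimensions, so the equation is NOT dimensionally consistent.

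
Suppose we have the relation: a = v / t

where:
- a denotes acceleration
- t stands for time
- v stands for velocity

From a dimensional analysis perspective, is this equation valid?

Yes

a (acceleration) has dimensions [L T^-2].
t (time) has dimensions [T].
v (velocity) has dimensions [L T^-1].

Left side: [L T^-2]
Right side: [L T^-2]

Both sides have the same dimensions, so the equation is dimensionally consistent.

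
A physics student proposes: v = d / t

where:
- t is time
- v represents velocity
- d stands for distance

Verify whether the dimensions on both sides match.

Yes

t (time) has dimensions [T].
v (velocity) has dimensions [L T^-1].
d (distance) has dimensions [L].

Left side: [L T^-1]
Right side: [L T^-1]

Both sides have the same dimensions, so the equation is dimensionally consistent.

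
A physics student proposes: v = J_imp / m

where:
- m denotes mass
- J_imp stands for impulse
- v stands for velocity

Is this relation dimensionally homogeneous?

Yes

m (mass) has dimensions [M].
J_imp (impulse) has dimensions [L M T^-1].
v (velocity) has dimensions [L T^-1].

Left side: [L T^-1]
Right side: [L T^-1]

Both sides have the same dimensions, so the equation is dimensionally consistent.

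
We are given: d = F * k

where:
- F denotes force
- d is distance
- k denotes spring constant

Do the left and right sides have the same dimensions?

No

F (force) has dimensions [L M T^-2].
d (distance) has dimensions [L].
k (spring constant) has dimensions [M T^-2].

Left side: [L]
Right side: [L M^2 T^-4]

The two sides have different dimensions, so the equation is NOT dimensionally consistent.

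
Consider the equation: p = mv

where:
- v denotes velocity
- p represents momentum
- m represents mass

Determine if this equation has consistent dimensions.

Yes

v (velocity) has dimensions [L T^-1].
p (momentum) has dimensions [L M T^-1].
m (mass) has dimensions [M].

Left side: [L M T^-1]
Right side: [L M T^-1]

Both sides have the same dimensions, so the equation is dimensionally consistent.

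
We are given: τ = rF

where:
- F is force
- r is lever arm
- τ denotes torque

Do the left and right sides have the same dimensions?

Yes

F (force) has dimensions [L M T^-2].
r (lever arm) has dimensions [L].
τ (torque) has dimensions [L^2 M T^-2].

Left side: [L^2 M T^-2]
Right side: [L^2 M T^-2]

Both sides have the same dimensions, so the equation is dimensionally consistent.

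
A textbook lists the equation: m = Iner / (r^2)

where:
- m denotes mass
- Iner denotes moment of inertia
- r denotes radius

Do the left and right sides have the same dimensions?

Yes

m (mass) has dimensions [M].
Iner (moment of inertia) has dimensions [L^2 M].
r (radius) has dimensions [L].

Left side: [M]
Right side: [M]

Both sides have the same dimensions, so the equation is dimensionally consistent.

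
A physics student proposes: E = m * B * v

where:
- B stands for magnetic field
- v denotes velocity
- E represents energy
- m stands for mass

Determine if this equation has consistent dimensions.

No

B (magnetic field) has dimensions [I^-1 M T^-2].
v (velocity) has dimensions [L T^-1].
E (energy) has dimensions [L^2 M T^-2].
m (mass) has dimensions [M].

Left side: [L^2 M T^-2]
Right side: [I^-1 L M^2 T^-3]

The two sides have different dimensions, so the equation is NOT dimensionally consistent.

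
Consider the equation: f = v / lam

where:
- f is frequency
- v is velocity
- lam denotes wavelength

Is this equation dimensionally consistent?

Yes

f (frequency) has dimensions [T^-1].
v (velocity) has dimensions [L T^-1].
lam (wavelength) has dimensions [L].

Left side: [T^-1]
Right side: [T^-1]

Both sides have the same dimensions, so the equation is dimensionally consistent.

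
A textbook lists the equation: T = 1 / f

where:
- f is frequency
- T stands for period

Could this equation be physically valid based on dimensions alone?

Yes

f (frequency) has dimensions [T^-1].
T (period) has dimensions [T].

Left side: [T]
Right side: [T]

Both sides have the same dimensions, so the equation is dimensionally consistent.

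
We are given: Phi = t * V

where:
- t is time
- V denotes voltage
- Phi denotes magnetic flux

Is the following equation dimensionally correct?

Yes

t (time) has dimensions [T].
V (voltage) has dimensions [I^-1 L^2 M T^-3].
Phi (magnetic flux) has dimensions [I^-1 L^2 M T^-2].

Left side: [I^-1 L^2 M T^-2]
Right side: [I^-1 L^2 M T^-2]

Both sides have the same dimensions, so the equation is dimensionally consistent.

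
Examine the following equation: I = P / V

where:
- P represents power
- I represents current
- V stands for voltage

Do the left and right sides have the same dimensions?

Yes

P (power) has dimensions [L^2 M T^-3].
I (current) has dimensions [I].
V (voltage) has dimensions [I^-1 L^2 M T^-3].

Left side: [I]
Right side: [I]

Both sides have the same dimensions, so the equation is dimensionally consistent.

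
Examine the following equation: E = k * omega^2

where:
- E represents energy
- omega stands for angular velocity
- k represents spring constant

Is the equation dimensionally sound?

No

E (energy) has dimensions [L^2 M T^-2].
omega (angular velocity) has dimensions [T^-1].
k (spring constant) has dimensions [M T^-2].

Left side: [L^2 M T^-2]
Right side: [M T^-4]

The two sides have different dimensions, so the equation is NOT dimensionally consistent.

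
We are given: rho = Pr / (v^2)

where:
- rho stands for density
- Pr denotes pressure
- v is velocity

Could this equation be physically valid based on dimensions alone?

Yes

rho (density) has dimensions [L^-3 M].
Pr (pressure) has dimensions [L^-1 M T^-2].
v (velocity) has dimensions [L T^-1].

Left side: [L^-3 M]
Right side: [L^-3 M]

Both sides have the same dimensions, so the equation is dimensionally consistent.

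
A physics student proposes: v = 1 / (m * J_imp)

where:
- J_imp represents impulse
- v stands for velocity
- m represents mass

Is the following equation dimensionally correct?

No

J_imp (impulse) has dimensions [L M T^-1].
v (velocity) has dimensions [L T^-1].
m (mass) has dimensions [M].

Left side: [L T^-1]
Right side: [L^-1 M^-2 T]

The two sides have different dimensions, so the equation is NOT dimensionally consistent.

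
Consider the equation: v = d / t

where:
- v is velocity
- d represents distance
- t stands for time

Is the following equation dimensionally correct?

Yes

v (velocity) has dimensions [L T^-1].
d (distance) has dimensions [L].
t (time) has dimensions [T].

Left side: [L T^-1]
Right side: [L T^-1]

Both sides have the same dimensions, so the equation is dimensionally consistent.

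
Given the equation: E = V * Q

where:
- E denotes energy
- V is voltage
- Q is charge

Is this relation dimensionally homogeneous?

Yes

E (energy) has dimensions [L^2 M T^-2].
V (voltage) has dimensions [I^-1 L^2 M T^-3].
Q (charge) has dimensions [I T].

Left side: [L^2 M T^-2]
Right side: [L^2 M T^-2]

Both sides have the same dimensions, so the equation is dimensionally consistent.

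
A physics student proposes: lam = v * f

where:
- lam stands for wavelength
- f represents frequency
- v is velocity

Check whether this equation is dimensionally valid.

No

lam (wavelength) has dimensions [L].
f (frequency) has dimensions [T^-1].
v (velocity) has dimensions [L T^-1].

Left side: [L]
Right side: [L T^-2]

The two sides have different dimensions, so the equation is NOT dimensionally consistent.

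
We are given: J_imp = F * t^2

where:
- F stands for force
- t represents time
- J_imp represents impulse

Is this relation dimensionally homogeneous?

No

F (force) has dimensions [L M T^-2].
t (time) has dimensions [T].
J_imp (impulse) has dimensions [L M T^-1].

Left side: [L M T^-1]
Right side: [L M]

The two sides have different dimensions, so the equation is NOT dimensionally consistent.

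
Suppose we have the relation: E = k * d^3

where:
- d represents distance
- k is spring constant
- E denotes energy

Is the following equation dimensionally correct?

No

d (distance) has dimensions [L].
k (spring constant) has dimensions [M T^-2].
E (energy) has dimensions [L^2 M T^-2].

Left side: [L^2 M T^-2]
Right side: [L^3 M T^-2]

The two sides have different dimensions, so the equation is NOT dimensionally consistent.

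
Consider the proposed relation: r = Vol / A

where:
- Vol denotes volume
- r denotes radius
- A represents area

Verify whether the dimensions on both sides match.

Yes

Vol (volume) has dimensions [L^3].
r (radius) has dimensions [L].
A (area) has dimensions [L^2].

Left side: [L]
Right side: [L]

Both sides have the same dimensions, so the equation is dimensionally consistent.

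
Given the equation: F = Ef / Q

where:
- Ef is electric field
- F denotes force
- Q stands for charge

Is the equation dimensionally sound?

No

Ef (electric field) has dimensions [I^-1 L M T^-3].
F (force) has dimensions [L M T^-2].
Q (charge) has dimensions [I T].

Left side: [L M T^-2]
Right side: [I^-2 L M T^-4]

The two sides have different dimensions, so the equation is NOT dimensionally consistent.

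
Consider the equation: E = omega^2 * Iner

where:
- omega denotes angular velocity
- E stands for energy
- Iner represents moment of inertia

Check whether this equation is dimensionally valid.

Yes

omega (angular velocity) has dimensions [T^-1].
E (energy) has dimensions [L^2 M T^-2].
Iner (moment of inertia) has dimensions [L^2 M].

Left side: [L^2 M T^-2]
Right side: [L^2 M T^-2]

Both sides have the same dimensions, so the equation is dimensionally consistent.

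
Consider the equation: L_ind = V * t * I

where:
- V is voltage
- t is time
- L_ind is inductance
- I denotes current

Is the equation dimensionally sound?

No

V (voltage) has dimensions [I^-1 L^2 M T^-3].
t (time) has dimensions [T].
L_ind (inductance) has dimensions [I^-2 L^2 M T^-2].
I (current) has dimensions [I].

Left side: [I^-2 L^2 M T^-2]
Right side: [L^2 M T^-2]

The two sides have different dimensions, so the equation is NOT dimensionally consistent.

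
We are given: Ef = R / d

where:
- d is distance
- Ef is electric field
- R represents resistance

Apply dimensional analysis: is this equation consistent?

No

d (distance) has dimensions [L].
Ef (electric field) has dimensions [I^-1 L M T^-3].
R (resistance) has dimensions [I^-2 L^2 M T^-3].

Left side: [I^-1 L M T^-3]
Right side: [I^-2 L M T^-3]

The two sides have different dimensions, so the equation is NOT dimensionally consistent.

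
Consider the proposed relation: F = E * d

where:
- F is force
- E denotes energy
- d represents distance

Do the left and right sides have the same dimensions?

No

F (force) has dimensions [L M T^-2].
E (energy) has dimensions [L^2 M T^-2].
d (distance) has dimensions [L].

Left side: [L M T^-2]
Right side: [L^3 M T^-2]

The two sides have different dimensions, so the equation is NOT dimensionally consistent.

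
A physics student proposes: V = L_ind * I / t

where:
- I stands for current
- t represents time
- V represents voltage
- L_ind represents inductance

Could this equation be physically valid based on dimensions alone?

Yes

I (current) has dimensions [I].
t (time) has dimensions [T].
V (voltage) has dimensions [I^-1 L^2 M T^-3].
L_ind (inductance) has dimensions [I^-2 L^2 M T^-2].

Left side: [I^-1 L^2 M T^-3]
Right side: [I^-1 L^2 M T^-3]

Both sides have the same dimensions, so the equation is dimensionally consistent.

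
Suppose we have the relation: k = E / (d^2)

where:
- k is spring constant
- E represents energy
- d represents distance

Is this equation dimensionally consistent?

Yes

k (spring constant) has dimensions [M T^-2].
E (energy) has dimensions [L^2 M T^-2].
d (distance) has dimensions [L].

Left side: [M T^-2]
Right side: [M T^-2]

Both sides have the same dimensions, so the equation is dimensionally consistent.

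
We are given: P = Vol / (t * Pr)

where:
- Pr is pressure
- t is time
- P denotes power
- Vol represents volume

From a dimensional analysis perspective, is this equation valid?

No

Pr (pressure) has dimensions [L^-1 M T^-2].
t (time) has dimensions [T].
P (power) has dimensions [L^2 M T^-3].
Vol (volume) has dimensions [L^3].

Left side: [L^2 M T^-3]
Right side: [L^4 M^-1 T]

The two sides have different dimensions, so the equation is NOT dimensionally consistent.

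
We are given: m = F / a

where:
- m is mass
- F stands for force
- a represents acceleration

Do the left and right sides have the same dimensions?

Yes

m (mass) has dimensions [M].
F (force) has dimensions [L M T^-2].
a (acceleration) has dimensions [L T^-2].

Left side: [M]
Right side: [M]

Both sides have the same dimensions, so the equation is dimensionally consistent.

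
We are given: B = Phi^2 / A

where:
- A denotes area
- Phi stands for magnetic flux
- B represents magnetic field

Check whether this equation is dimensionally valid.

No

A (area) has dimensions [L^2].
Phi (magnetic flux) has dimensions [I^-1 L^2 M T^-2].
B (magnetic field) has dimensions [I^-1 M T^-2].

Left side: [I^-1 M T^-2]
Right side: [I^-2 L^2 M^2 T^-4]

The two sides have different dimensions, so the equation is NOT dimensionally consistent.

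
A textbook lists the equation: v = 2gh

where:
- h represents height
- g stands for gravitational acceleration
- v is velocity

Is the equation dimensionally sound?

No

h (height) has dimensions [L].
g (gravitational acceleration) has dimensions [L T^-2].
v (velocity) has dimensions [L T^-1].

Left side: [L T^-1]
Right side: [L^2 T^-2]

The two sides have different dimensions, so the equation is NOT dimensionally consistent.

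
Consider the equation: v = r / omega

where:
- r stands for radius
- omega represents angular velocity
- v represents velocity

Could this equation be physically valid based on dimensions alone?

No

r (radius) has dimensions [L].
omega (angular velocity) has dimensions [T^-1].
v (velocity) has dimensions [L T^-1].

Left side: [L T^-1]
Right side: [L T]

The two sides have different dimensions, so the equation is NOT dimensionally consistent.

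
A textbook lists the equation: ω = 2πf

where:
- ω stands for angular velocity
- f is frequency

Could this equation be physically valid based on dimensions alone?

Yes

ω (angular velocity) has dimensions [T^-1].
f (frequency) has dimensions [T^-1].

Left side: [T^-1]
Right side: [T^-1]

Both sides have the same dimensions, so the equation is dimensionally consistent.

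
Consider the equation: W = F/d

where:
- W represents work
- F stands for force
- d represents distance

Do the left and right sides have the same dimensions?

No

W (work) has dimensions [L^2 M T^-2].
F (force) has dimensions [L M T^-2].
d (distance) has dimensions [L].

Left side: [L^2 M T^-2]
Right side: [M T^-2]

The two sides have different dimensions, so the equation is NOT dimensionally consistent.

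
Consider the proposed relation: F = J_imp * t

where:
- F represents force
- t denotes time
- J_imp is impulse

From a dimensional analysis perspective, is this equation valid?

No

F (force) has dimensions [L M T^-2].
t (time) has dimensions [T].
J_imp (impulse) has dimensions [L M T^-1].

Left side: [L M T^-2]
Right side: [L M]

The two sides have different dimensions, so the equation is NOT dimensionally consistent.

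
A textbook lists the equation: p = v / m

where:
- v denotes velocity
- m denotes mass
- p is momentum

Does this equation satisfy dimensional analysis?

No

v (velocity) has dimensions [L T^-1].
m (mass) has dimensions [M].
p (momentum) has dimensions [L M T^-1].

Left side: [L M T^-1]
Right side: [L M^-1 T^-1]

The two sides have different dimensions, so the equation is NOT dimensionally consistent.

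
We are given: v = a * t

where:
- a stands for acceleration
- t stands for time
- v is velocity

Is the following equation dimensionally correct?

Yes

a (acceleration) has dimensions [L T^-2].
t (time) has dimensions [T].
v (velocity) has dimensions [L T^-1].

Left side: [L T^-1]
Right side: [L T^-1]

Both sides have the same dimensions, so the equation is dimensionally consistent.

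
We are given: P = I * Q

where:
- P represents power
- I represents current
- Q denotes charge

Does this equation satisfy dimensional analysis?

No

P (power) has dimensions [L^2 M T^-3].
I (current) has dimensions [I].
Q (charge) has dimensions [I T].

Left side: [L^2 M T^-3]
Right side: [I^2 T]

The two sides have different dimensions, so the equation is NOT dimensionally consistent.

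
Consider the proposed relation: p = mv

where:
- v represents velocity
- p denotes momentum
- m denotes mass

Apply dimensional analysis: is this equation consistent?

Yes

v (velocity) has dimensions [L T^-1].
p (momentum) has dimensions [L M T^-1].
m (mass) has dimensions [M].

Left side: [L M T^-1]
Right side: [L M T^-1]

Both sides have the same dimensions, so the equation is dimensionally consistent.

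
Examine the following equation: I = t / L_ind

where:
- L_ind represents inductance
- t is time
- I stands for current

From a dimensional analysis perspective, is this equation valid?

No

L_ind (inductance) has dimensions [I^-2 L^2 M T^-2].
t (time) has dimensions [T].
I (current) has dimensions [I].

Left side: [I]
Right side: [I^2 L^-2 M^-1 T^3]

The two sides have different dimensions, so the equation is NOT dimensionally consistent.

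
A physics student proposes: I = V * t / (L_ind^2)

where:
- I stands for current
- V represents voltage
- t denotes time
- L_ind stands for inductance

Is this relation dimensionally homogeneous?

No

I (current) has dimensions [I].
V (voltage) has dimensions [I^-1 L^2 M T^-3].
t (time) has dimensions [T].
L_ind (inductance) has dimensions [I^-2 L^2 M T^-2].

Left side: [I]
Right side: [I^3 L^-2 M^-1 T^2]

The two sides have different dimensions, so the equation is NOT dimensionally consistent.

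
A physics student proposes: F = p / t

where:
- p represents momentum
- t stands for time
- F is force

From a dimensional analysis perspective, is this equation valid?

Yes

p (momentum) has dimensions [L M T^-1].
t (time) has dimensions [T].
F (force) has dimensions [L M T^-2].

Left side: [L M T^-2]
Right side: [L M T^-2]

Both sides have the same dimensions, so the equation is dimensionally consistent.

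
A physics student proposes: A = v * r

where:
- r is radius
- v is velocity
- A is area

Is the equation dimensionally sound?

No

r (radius) has dimensions [L].
v (velocity) has dimensions [L T^-1].
A (area) has dimensions [L^2].

Left side: [L^2]
Right side: [L^2 T^-1]

The two sides have different dimensions, so the equation is NOT dimensionally consistent.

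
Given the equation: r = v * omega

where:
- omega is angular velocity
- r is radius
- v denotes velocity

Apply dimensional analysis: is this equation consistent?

No

omega (angular velocity) has dimensions [T^-1].
r (radius) has dimensions [L].
v (velocity) has dimensions [L T^-1].

Left side: [L]
Right side: [L T^-2]

The two sides have different dimensions, so the equation is NOT dimensionally consistent.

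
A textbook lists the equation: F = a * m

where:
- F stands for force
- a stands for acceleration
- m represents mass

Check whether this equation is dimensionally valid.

Yes

F (force) has dimensions [L M T^-2].
a (acceleration) has dimensions [L T^-2].
m (mass) has dimensions [M].

Left side: [L M T^-2]
Right side: [L M T^-2]

Both sides have the same dimensions, so the equation is dimensionally consistent.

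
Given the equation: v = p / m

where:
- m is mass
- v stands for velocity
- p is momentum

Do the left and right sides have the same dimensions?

Yes

m (mass) has dimensions [M].
v (velocity) has dimensions [L T^-1].
p (momentum) has dimensions [L M T^-1].

Left side: [L T^-1]
Right side: [L T^-1]

Both sides have the same dimensions, so the equation is dimensionally consistent.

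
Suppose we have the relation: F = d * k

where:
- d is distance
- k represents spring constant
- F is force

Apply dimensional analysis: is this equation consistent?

Yes

d (distance) has dimensions [L].
k (spring constant) has dimensions [M T^-2].
F (force) has dimensions [L M T^-2].

Left side: [L M T^-2]
Right side: [L M T^-2]

Both sides have the same dimensions, so the equation is dimensionally consistent.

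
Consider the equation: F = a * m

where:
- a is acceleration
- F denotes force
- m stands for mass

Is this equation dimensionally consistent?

Yes

a (acceleration) has dimensions [L T^-2].
F (force) has dimensions [L M T^-2].
m (mass) has dimensions [M].

Left side: [L M T^-2]
Right side: [L M T^-2]

Both sides have the same dimensions, so the equation is dimensionally consistent.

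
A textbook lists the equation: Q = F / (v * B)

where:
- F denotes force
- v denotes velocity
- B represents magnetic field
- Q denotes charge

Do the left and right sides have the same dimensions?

Yes

F (force) has dimensions [L M T^-2].
v (velocity) has dimensions [L T^-1].
B (magnetic field) has dimensions [I^-1 M T^-2].
Q (charge) has dimensions [I T].

Left side: [I T]
Right side: [I T]

Both sides have the same dimensions, so the equation is dimensionally consistent.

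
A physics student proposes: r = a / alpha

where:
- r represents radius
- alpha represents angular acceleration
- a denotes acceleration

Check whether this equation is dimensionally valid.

Yes

r (radius) has dimensions [L].
alpha (angular acceleration) has dimensions [T^-2].
a (acceleration) has dimensions [L T^-2].

Left side: [L]
Right side: [L]

Both sides have the same dimensions, so the equation is dimensionally consistent.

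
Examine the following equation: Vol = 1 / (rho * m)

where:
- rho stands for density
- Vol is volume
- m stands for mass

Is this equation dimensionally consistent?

No

rho (density) has dimensions [L^-3 M].
Vol (volume) has dimensions [L^3].
m (mass) has dimensions [M].

Left side: [L^3]
Right side: [L^3 M^-2]

The two sides have different dimensions, so the equation is NOT dimensionally consistent.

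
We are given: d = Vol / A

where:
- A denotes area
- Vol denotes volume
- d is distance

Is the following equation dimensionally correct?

Yes

A (area) has dimensions [L^2].
Vol (volume) has dimensions [L^3].
d (distance) has dimensions [L].

Left side: [L]
Right side: [L]

Both sides have the same dimensions, so the equation is dimensionally consistent.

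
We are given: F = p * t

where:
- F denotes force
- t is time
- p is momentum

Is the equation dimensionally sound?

No

F (force) has dimensions [L M T^-2].
t (time) has dimensions [T].
p (momentum) has dimensions [L M T^-1].

Left side: [L M T^-2]
Right side: [L M]

The two sides have different dimensions, so the equation is NOT dimensionally consistent.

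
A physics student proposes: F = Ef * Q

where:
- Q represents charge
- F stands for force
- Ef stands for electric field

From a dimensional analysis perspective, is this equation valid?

Yes

Q (charge) has dimensions [I T].
F (force) has dimensions [L M T^-2].
Ef (electric field) has dimensions [I^-1 L M T^-3].

Left side: [L M T^-2]
Right side: [L M T^-2]

Both sides have the same dimensions, so the equation is dimensionally consistent.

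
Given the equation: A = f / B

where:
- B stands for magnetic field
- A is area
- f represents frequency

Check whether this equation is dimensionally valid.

No

B (magnetic field) has dimensions [I^-1 M T^-2].
A (area) has dimensions [L^2].
f (frequency) has dimensions [T^-1].

Left side: [L^2]
Right side: [I M^-1 T]

The two sides have different dimensions, so the equation is NOT dimensionally consistent.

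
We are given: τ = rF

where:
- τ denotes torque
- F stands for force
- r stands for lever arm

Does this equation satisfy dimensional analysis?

Yes

τ (torque) has dimensions [L^2 M T^-2].
F (force) has dimensions [L M T^-2].
r (lever arm) has dimensions [L].

Left side: [L^2 M T^-2]
Right side: [L^2 M T^-2]

Both sides have the same dimensions, so the equation is dimensionally consistent.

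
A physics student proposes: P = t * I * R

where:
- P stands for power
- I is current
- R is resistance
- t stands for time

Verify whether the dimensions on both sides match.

No

P (power) has dimensions [L^2 M T^-3].
I (current) has dimensions [I].
R (resistance) has dimensions [I^-2 L^2 M T^-3].
t (time) has dimensions [T].

Left side: [L^2 M T^-3]
Right side: [I^-1 L^2 M T^-2]

The two sides have different dimensions, so the equation is NOT dimensionally consistent.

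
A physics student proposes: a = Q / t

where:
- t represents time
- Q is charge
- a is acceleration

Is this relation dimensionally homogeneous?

No

t (time) has dimensions [T].
Q (charge) has dimensions [I T].
a (acceleration) has dimensions [L T^-2].

Left side: [L T^-2]
Right side: [I]

The two sides have different dimensions, so the equation is NOT dimensionally consistent.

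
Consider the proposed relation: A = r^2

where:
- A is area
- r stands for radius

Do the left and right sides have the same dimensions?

Yes

A (area) has dimensions [L^2].
r (radius) has dimensions [L].

Left side: [L^2]
Right side: [L^2]

Both sides have the same dimensions, so the equation is dimensionally consistent.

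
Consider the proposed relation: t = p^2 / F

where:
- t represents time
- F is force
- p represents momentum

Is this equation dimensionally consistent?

No

t (time) has dimensions [T].
F (force) has dimensions [L M T^-2].
p (momentum) has dimensions [L M T^-1].

Left side: [T]
Right side: [L M]

The two sides have different dimensions, so the equation is NOT dimensionally consistent.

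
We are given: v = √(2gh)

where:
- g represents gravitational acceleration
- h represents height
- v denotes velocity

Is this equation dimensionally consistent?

Yes

g (gravitational acceleration) has dimensions [L T^-2].
h (height) has dimensions [L].
v (velocity) has dimensions [L T^-1].

Left side: [L T^-1]
Right side: [L T^-1]

Both sides have the same dimensions, so the equation is dimensionally consistent.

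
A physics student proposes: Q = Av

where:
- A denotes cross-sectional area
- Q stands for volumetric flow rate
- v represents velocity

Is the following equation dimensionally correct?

Yes

A (cross-sectional area) has dimensions [L^2].
Q (volumetric flow rate) has dimensions [L^3 T^-1].
v (velocity) has dimensions [L T^-1].

Left side: [L^3 T^-1]
Right side: [L^3 T^-1]

Both sides have the same dimensions, so the equation is dimensionally consistent.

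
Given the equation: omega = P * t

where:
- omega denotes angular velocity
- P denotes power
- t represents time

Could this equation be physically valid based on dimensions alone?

No

omega (angular velocity) has dimensions [T^-1].
P (power) has dimensions [L^2 M T^-3].
t (time) has dimensions [T].

Left side: [T^-1]
Right side: [L^2 M T^-2]

The two sides have different dimensions, so the equation is NOT dimensionally consistent.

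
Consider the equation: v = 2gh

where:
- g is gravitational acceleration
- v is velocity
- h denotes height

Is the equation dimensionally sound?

No

g (gravitational acceleration) has dimensions [L T^-2].
v (velocity) has dimensions [L T^-1].
h (height) has dimensions [L].

Left side: [L T^-1]
Right side: [L^2 T^-2]

The two sides have different dimensions, so the equation is NOT dimensionally consistent.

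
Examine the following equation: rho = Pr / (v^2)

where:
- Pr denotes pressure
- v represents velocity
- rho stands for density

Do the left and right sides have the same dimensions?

Yes

Pr (pressure) has dimensions [L^-1 M T^-2].
v (velocity) has dimensions [L T^-1].
rho (density) has dimensions [L^-3 M].

Left side: [L^-3 M]
Right side: [L^-3 M]

Both sides have the same dimensions, so the equation is dimensionally consistent.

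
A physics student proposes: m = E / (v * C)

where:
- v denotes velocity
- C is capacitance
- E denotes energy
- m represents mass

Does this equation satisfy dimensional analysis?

No

v (velocity) has dimensions [L T^-1].
C (capacitance) has dimensions [I^2 L^-2 M^-1 T^4].
E (energy) has dimensions [L^2 M T^-2].
m (mass) has dimensions [M].

Left side: [M]
Right side: [I^-2 L^3 M^2 T^-5]

The two sides have different dimensions, so the equation is NOT dimensionally consistent.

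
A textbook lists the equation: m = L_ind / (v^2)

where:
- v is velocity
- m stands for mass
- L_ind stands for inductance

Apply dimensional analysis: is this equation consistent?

No

v (velocity) has dimensions [L T^-1].
m (mass) has dimensions [M].
L_ind (inductance) has dimensions [I^-2 L^2 M T^-2].

Left side: [M]
Right side: [I^-2 M]

The two sides have different dimensions, so the equation is NOT dimensionally consistent.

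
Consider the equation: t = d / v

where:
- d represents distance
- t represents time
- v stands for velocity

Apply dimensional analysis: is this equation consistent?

Yes

d (distance) has dimensions [L].
t (time) has dimensions [T].
v (velocity) has dimensions [L T^-1].

Left side: [T]
Right side: [T]

Both sides have the same dimensions, so the equation is dimensionally consistent.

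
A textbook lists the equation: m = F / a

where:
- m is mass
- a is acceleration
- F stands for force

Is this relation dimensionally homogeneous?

Yes

m (mass) has dimensions [M].
a (acceleration) has dimensions [L T^-2].
F (force) has dimensions [L M T^-2].

Left side: [M]
Right side: [M]

Both sides have the same dimensions, so the equation is dimensionally consistent.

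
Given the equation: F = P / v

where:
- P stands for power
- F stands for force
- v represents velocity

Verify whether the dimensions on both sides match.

Yes

P (power) has dimensions [L^2 M T^-3].
F (force) has dimensions [L M T^-2].
v (velocity) has dimensions [L T^-1].

Left side: [L M T^-2]
Right side: [L M T^-2]

Both sides have the same dimensions, so the equation is dimensionally consistent.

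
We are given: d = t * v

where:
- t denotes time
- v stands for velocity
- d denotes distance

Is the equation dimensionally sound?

Yes

t (time) has dimensions [T].
v (velocity) has dimensions [L T^-1].
d (distance) has dimensions [L].

Left side: [L]
Right side: [L]

Both sides have the same dimensions, so the equation is dimensionally consistent.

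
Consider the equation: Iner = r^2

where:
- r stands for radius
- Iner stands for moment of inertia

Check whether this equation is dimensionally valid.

No

r (radius) has dimensions [L].
Iner (moment of inertia) has dimensions [L^2 M].

Left side: [L^2 M]
Right side: [L^2]

The two sides have different dimensions, so the equation is NOT dimensionally consistent.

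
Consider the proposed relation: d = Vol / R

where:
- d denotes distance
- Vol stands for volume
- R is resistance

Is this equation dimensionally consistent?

No

d (distance) has dimensions [L].
Vol (volume) has dimensions [L^3].
R (resistance) has dimensions [I^-2 L^2 M T^-3].

Left side: [L]
Right side: [I^2 L M^-1 T^3]

The two sides have different dimensions, so the equation is NOT dimensionally consistent.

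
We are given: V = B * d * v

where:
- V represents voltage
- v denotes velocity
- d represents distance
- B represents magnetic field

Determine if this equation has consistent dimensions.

Yes

V (voltage) has dimensions [I^-1 L^2 M T^-3].
v (velocity) has dimensions [L T^-1].
d (distance) has dimensions [L].
B (magnetic field) has dimensions [I^-1 M T^-2].

Left side: [I^-1 L^2 M T^-3]
Right side: [I^-1 L^2 M T^-3]

Both sides have the same dimensions, so the equation is dimensionally consistent.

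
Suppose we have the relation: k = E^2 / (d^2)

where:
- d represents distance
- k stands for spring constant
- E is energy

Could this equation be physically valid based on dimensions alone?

No

d (distance) has dimensions [L].
k (spring constant) has dimensions [M T^-2].
E (energy) has dimensions [L^2 M T^-2].

Left side: [M T^-2]
Right side: [L^2 M^2 T^-4]

The two sides have different dimensions, so the equation is NOT dimensionally consistent.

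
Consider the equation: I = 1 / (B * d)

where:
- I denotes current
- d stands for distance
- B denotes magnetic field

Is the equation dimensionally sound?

No

I (current) has dimensions [I].
d (distance) has dimensions [L].
B (magnetic field) has dimensions [I^-1 M T^-2].

Left side: [I]
Right side: [I L^-1 M^-1 T^2]

The two sides have different dimensions, so the equation is NOT dimensionally consistent.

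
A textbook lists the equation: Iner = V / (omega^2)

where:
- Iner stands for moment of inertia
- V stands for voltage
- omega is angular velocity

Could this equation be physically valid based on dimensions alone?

No

Iner (moment of inertia) has dimensions [L^2 M].
V (voltage) has dimensions [I^-1 L^2 M T^-3].
omega (angular velocity) has dimensions [T^-1].

Left side: [L^2 M]
Right side: [I^-1 L^2 M T^-1]

The two sides have different dimensions, so the equation is NOT dimensionally consistent.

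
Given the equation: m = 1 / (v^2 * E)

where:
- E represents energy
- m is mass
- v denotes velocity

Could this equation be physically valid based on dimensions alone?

No

E (energy) has dimensions [L^2 M T^-2].
m (mass) has dimensions [M].
v (velocity) has dimensions [L T^-1].

Left side: [M]
Right side: [L^-4 M^-1 T^4]

The two sides have different dimensions, so the equation is NOT dimensionally consistent.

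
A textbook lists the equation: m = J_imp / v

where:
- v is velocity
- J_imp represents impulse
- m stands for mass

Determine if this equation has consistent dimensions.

Yes

v (velocity) has dimensions [L T^-1].
J_imp (impulse) has dimensions [L M T^-1].
m (mass) has dimensions [M].

Left side: [M]
Right side: [M]

Both sides have the same dimensions, so the equation is dimensionally consistent.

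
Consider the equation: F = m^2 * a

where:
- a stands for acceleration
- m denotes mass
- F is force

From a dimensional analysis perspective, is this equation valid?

No

a (acceleration) has dimensions [L T^-2].
m (mass) has dimensions [M].
F (force) has dimensions [L M T^-2].

Left side: [L M T^-2]
Right side: [L M^2 T^-2]

The two sides have different dimensions, so the equation is NOT dimensionally consistent.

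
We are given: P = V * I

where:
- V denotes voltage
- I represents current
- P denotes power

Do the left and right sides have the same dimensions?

Yes

V (voltage) has dimensions [I^-1 L^2 M T^-3].
I (current) has dimensions [I].
P (power) has dimensions [L^2 M T^-3].

Left side: [L^2 M T^-3]
Right side: [L^2 M T^-3]

Both sides have the same dimensions, so the equation is dimensionally consistent.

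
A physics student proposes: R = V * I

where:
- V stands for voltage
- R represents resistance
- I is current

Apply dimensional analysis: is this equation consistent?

No

V (voltage) has dimensions [I^-1 L^2 M T^-3].
R (resistance) has dimensions [I^-2 L^2 M T^-3].
I (current) has dimensions [I].

Left side: [I^-2 L^2 M T^-3]
Right side: [L^2 M T^-3]

The two sides have different dimensions, so the equation is NOT dimensionally consistent.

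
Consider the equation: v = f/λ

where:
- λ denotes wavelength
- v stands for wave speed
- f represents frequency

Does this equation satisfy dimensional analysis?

No

λ (wavelength) has dimensions [L].
v (wave speed) has dimensions [L T^-1].
f (frequency) has dimensions [T^-1].

Left side: [L T^-1]
Right side: [L^-1 T^-1]

The two sides have different dimensions, so the equation is NOT dimensionally consistent.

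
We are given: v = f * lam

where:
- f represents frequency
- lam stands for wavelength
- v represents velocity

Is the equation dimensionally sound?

Yes

f (frequency) has dimensions [T^-1].
lam (wavelength) has dimensions [L].
v (velocity) has dimensions [L T^-1].

Left side: [L T^-1]
Right side: [L T^-1]

Both sides have the same dimensions, so the equation is dimensionally consistent.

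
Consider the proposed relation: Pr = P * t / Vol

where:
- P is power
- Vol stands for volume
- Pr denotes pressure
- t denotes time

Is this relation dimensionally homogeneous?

Yes

P (power) has dimensions [L^2 M T^-3].
Vol (volume) has dimensions [L^3].
Pr (pressure) has dimensions [L^-1 M T^-2].
t (time) has dimensions [T].

Left side: [L^-1 M T^-2]
Right side: [L^-1 M T^-2]

Both sides have the same dimensions, so the equation is dimensionally consistent.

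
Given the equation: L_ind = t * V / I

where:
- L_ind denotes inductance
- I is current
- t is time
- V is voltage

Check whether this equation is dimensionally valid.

Yes

L_ind (inductance) has dimensions [I^-2 L^2 M T^-2].
I (current) has dimensions [I].
t (time) has dimensions [T].
V (voltage) has dimensions [I^-1 L^2 M T^-3].

Left side: [I^-2 L^2 M T^-2]
Right side: [I^-2 L^2 M T^-2]

Both sides have the same dimensions, so the equation is dimensionally consistent.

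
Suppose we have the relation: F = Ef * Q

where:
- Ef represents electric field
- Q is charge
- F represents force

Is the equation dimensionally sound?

Yes

Ef (electric field) has dimensions [I^-1 L M T^-3].
Q (charge) has dimensions [I T].
F (force) has dimensions [L M T^-2].

Left side: [L M T^-2]
Right side: [L M T^-2]

Both sides have the same dimensions, so the equation is dimensionally consistent.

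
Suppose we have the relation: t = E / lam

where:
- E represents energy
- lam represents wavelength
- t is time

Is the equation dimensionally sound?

No

E (energy) has dimensions [L^2 M T^-2].
lam (wavelength) has dimensions [L].
t (time) has dimensions [T].

Left side: [T]
Right side: [L M T^-2]

The two sides have different dimensions, so the equation is NOT dimensionally consistent.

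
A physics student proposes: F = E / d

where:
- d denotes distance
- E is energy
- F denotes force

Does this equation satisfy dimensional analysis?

Yes

d (distance) has dimensions [L].
E (energy) has dimensions [L^2 M T^-2].
F (force) has dimensions [L M T^-2].

Left side: [L M T^-2]
Right side: [L M T^-2]

Both sides have the same dimensions, so the equation is dimensionally consistent.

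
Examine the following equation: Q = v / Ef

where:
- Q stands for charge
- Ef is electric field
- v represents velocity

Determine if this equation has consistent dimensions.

No

Q (charge) has dimensions [I T].
Ef (electric field) has dimensions [I^-1 L M T^-3].
v (velocity) has dimensions [L T^-1].

Left side: [I T]
Right side: [I M^-1 T^2]

The two sides have different dimensions, so the equation is NOT dimensionally consistent.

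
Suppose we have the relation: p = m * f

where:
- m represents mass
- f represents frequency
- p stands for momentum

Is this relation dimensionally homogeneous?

No

m (mass) has dimensions [M].
f (frequency) has dimensions [T^-1].
p (momentum) has dimensions [L M T^-1].

Left side: [L M T^-1]
Right side: [M T^-1]

The two sides have different dimensions, so the equation is NOT dimensionally consistent.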